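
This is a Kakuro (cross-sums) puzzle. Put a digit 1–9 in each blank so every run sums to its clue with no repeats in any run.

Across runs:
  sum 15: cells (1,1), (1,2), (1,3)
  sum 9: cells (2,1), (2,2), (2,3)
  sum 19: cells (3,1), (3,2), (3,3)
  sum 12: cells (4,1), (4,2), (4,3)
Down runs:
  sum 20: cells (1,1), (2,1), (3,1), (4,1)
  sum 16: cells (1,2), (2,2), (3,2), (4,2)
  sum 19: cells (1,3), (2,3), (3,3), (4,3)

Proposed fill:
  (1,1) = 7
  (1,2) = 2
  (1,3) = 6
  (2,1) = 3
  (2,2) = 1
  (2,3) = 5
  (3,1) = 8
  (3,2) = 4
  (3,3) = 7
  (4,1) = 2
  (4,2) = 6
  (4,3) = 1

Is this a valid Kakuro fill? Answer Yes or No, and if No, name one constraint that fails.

No — the down run (1,2)–(4,2) sums to 13, not 16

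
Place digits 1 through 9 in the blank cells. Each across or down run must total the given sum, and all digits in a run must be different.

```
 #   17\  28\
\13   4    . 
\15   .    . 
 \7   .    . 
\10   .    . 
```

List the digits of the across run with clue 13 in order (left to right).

R1C2 = 13 − 4 = 9 completes the 13 across.
No cell is forced outright now. R2C2 can only be 6 or 7 or 8 (the digits allowed by both its 15 across and its 28 down). If R2C2 = 6: that forces R2C1 = 9, R3C2 = 5, R4C2 = 8, after which R3C1 would have to be in {2} for the 7 across but in {1,3} for the 17 down — contradiction. If R2C2 = 8: that forces R2C1 = 7, R4C1 = 1, after which R4C2 would have to be in {9} for the 10 across but in {4,5,6,7} for the 28 down — contradiction. So R2C2 = 7.
R2C1 = 15 − 7 = 8 completes the 15 across.
Given what's placed, R3C2 must be 4 to fit the 7 across and 28 down.
R4C2 = 28 − 20 = 8 completes the 28 down.
R3C1 = 7 − 4 = 3 completes the 7 across.
R4C1 = 10 − 8 = 2 completes the 10 across.

4 9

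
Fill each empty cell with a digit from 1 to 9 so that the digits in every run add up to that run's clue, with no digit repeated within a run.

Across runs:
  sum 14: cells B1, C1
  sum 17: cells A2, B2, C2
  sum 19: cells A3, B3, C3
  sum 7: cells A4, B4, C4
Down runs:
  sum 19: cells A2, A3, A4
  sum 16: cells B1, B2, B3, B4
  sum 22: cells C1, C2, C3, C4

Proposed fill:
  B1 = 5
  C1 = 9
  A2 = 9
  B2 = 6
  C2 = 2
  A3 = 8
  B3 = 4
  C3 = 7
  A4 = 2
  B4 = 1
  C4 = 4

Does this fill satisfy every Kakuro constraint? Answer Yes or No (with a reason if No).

Across: 5+9=14; 9+6+2=17; 8+4+7=19; 2+1+4=7. Down: 9+8+2=19; 5+6+4+1=16; 9+2+7+4=22. No digit repeats within any run.

Yes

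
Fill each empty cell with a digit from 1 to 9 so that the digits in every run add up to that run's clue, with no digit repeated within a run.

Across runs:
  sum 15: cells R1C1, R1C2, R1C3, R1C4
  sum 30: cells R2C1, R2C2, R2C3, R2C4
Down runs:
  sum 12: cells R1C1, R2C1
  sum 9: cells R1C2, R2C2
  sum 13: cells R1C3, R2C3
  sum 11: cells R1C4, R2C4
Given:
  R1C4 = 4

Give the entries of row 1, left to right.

3, 1, 7, 4

30 in 4 cells must be {6,7,8,9}.
R2C4 = 11 − 4 = 7 completes the 11 down.
Nothing is forced directly, so branch on R2C1, whose candidates are 8 or 9. If R2C1 = 8: then R1C1 would have to be in {1,2,3,6,7,8} for the 15 across but in {4} for the 12 down — contradiction. So R2C1 = 9.
R1C1 = 12 − 9 = 3 completes the 12 down.
No cell is forced outright now. R2C2 can only be 6 or 8 (the digits allowed by both its 30 across and its 9 down). If R2C2 = 6: then R1C2 would have to be in {1,2,6,7} for the 15 across but in {3} for the 9 down — contradiction. So R2C2 = 8.
R1C2 = 9 − 8 = 1 completes the 9 down.
R1C3 = 15 − 8 = 7 completes the 15 across.
R2C3 = 30 − 24 = 6 completes the 30 across.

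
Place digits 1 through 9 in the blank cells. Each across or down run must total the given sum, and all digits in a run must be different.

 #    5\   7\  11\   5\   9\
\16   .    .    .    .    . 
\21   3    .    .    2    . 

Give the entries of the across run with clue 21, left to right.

16 in 5 cells must be {1,2,3,4,6}.
R1C1 = 5 − 3 = 2 completes the 5 down.
R1C4 = 5 − 2 = 3 completes the 5 down.
Nothing is forced directly, so branch on R1C3, whose candidates are 4 or 6. If R1C3 = 6: that forces R2C3 = 5, R2C2 = 4, R2C5 = 7, after which R1C2 would have to be in {1,4} for the 16 across but in {3} for the 7 down — contradiction. So R1C3 = 4.
R2C3 = 11 − 4 = 7 completes the 11 down.
Nothing is forced directly, so branch on R1C2, whose candidates are 1 or 6. If R1C2 = 1: that forces R1C5 = 6, after which R2C2 would have to be in {1,4,5,8} for the 21 across but in {6} for the 7 down — contradiction. So R1C2 = 6.
R1C5 = 16 − 15 = 1 completes the 16 across.
R2C2 = 7 − 6 = 1 completes the 7 down.
R2C5 = 21 − 13 = 8 completes the 21 across.

3 1 7 2 8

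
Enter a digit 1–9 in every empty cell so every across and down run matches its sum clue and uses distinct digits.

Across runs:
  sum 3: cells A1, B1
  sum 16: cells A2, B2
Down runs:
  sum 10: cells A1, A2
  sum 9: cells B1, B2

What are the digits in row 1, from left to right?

1 2

3 in 2 cells must be {1,2}; 16 in 2 cells must be {7,9}.
The 16 across and the 9 down share only 7, so B2 = 7.
B1 = 9 − 7 = 2 completes the 9 down.
A2 = 16 − 7 = 9 completes the 16 across.
A1 = 3 − 2 = 1 completes the 3 across.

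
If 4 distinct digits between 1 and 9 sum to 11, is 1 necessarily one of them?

The only way to make 11 from 4 distinct digits is {1,2,3,5}, which contains 1.

Yes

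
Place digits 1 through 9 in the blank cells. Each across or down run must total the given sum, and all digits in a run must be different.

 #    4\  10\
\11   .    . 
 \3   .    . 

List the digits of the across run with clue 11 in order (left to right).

3, 8

3 in 2 cells must be {1,2}; 4 in 2 cells must be {1,3}.
The 11 across and the 4 down share only 3, so R1C1 = 3.
R1C2 = 11 − 3 = 8 completes the 11 across.
R2C1 = 4 − 3 = 1 completes the 4 down.
R2C2 = 3 − 1 = 2 completes the 3 across.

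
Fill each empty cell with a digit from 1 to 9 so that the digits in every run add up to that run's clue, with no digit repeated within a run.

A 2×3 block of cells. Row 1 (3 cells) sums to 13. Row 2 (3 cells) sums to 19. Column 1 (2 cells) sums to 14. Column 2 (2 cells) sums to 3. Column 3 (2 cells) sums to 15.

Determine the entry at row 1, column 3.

7

3 in 2 cells must be {1,2}.
The 19 across and the 3 down share only 2, so (2,2) = 2.
(1,2) = 3 − 2 = 1 completes the 3 down.
Nothing is forced directly, so branch on (2,1), whose candidates are 8 or 9. If (2,1) = 8: then (1,1) would have to be in {3,4,5,7,8,9} for the 13 across but in {6} for the 14 down — contradiction. So (2,1) = 9.
(1,1) = 14 − 9 = 5 completes the 14 down.
(1,3) = 13 − 6 = 7 completes the 13 across.
(2,3) = 19 − 11 = 8 completes the 19 across.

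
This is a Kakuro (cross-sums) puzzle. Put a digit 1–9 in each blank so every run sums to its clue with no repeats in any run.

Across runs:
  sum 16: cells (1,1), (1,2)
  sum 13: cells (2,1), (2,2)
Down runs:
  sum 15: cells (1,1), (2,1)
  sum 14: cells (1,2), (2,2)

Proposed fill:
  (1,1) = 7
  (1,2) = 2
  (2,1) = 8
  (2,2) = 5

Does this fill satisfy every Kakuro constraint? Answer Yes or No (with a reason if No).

No — the down run (1,2)–(2,2) sums to 7, not 14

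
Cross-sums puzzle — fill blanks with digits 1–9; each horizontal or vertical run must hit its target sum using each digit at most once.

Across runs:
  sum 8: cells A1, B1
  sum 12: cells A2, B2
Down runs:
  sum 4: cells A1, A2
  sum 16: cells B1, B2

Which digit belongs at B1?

4 in 2 cells must be {1,3}; 16 in 2 cells must be {7,9}.
The 8 across and the 16 down share only 7, so B1 = 7.
The 12 across and the 4 down share only 3, so A2 = 3.
B2 = 12 − 3 = 9 completes the 12 across.
A1 = 8 − 7 = 1 completes the 8 across.

7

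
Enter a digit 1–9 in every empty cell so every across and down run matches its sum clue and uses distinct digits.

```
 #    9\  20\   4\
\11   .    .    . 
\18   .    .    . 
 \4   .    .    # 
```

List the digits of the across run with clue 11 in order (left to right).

4 in 2 cells must be {1,3}.
Only 3 fits R3C2 under both its across sum 4 and down sum 20.
Given what's placed, R1C2 must be 8 to fit the 11 across and 20 down.
R1C3 = 1: the only remaining digit allowed by both the 11 across and the 4 down.
R2C2 = 20 − 11 = 9 completes the 20 down.
R2C3 = 4 − 1 = 3 completes the 4 down.
R3C1 = 4 − 3 = 1 completes the 4 across.
R1C1 = 11 − 9 = 2 completes the 11 across.

2 8 1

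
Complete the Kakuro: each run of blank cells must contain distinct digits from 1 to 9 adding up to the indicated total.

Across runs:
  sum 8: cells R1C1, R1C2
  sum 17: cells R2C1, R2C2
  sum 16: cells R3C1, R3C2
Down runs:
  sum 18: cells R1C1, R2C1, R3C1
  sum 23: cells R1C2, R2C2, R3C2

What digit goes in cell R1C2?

6

17 in 2 cells must be {8,9}; 16 in 2 cells must be {7,9}; 23 in 3 cells must be {6,8,9}.
The 8 across and the 23 down share only 6, so R1C2 = 6.
Given what's placed, R3C2 must be 9 to fit the 16 across and 23 down.
R1C1 = 8 − 6 = 2 completes the 8 across.
R2C1 = 9: the only remaining digit allowed by both the 17 across and the 18 down.
R2C2 = 17 − 9 = 8 completes the 17 across.
R3C1 = 16 − 9 = 7 completes the 16 across.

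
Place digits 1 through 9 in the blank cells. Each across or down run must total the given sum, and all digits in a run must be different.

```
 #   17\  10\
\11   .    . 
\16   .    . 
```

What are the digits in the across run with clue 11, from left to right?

16 in 2 cells must be {7,9}; 17 in 2 cells must be {8,9}.
The 16 across and the 17 down share only 9, so R2C1 = 9.
R2C2 = 16 − 9 = 7 completes the 16 across.
R1C1 = 17 − 9 = 8 completes the 17 down.
R1C2 = 11 − 8 = 3 completes the 11 across.

8 3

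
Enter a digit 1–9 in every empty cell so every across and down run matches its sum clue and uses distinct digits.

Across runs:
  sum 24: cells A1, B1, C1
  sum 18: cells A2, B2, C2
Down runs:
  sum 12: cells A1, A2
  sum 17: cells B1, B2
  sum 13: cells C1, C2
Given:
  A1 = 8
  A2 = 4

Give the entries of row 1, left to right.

24 in 3 cells must be {7,8,9}; 17 in 2 cells must be {8,9}.
Given what's placed, B1 must be 9 to fit the 24 across and 17 down.
C1 = 24 − 17 = 7 completes the 24 across.
B2 = 17 − 9 = 8 completes the 17 down.
C2 = 18 − 12 = 6 completes the 18 across.

8, 9, 7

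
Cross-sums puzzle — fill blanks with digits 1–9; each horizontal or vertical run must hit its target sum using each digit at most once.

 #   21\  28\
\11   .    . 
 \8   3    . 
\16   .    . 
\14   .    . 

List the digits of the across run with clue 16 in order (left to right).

16 in 2 cells must be {7,9}.
R2C2 = 8 − 3 = 5 completes the 8 across.
R3C2 = 9: the only remaining digit allowed by both the 16 across and the 28 down.
R3C1 = 16 − 9 = 7 completes the 16 across.
Nothing is forced directly, so branch on R1C2, whose candidates are 6 or 8. If R1C2 = 8: then R1C1 would have to be in {3} for the 11 across but in {2,5,6,9} for the 21 down — contradiction. So R1C2 = 6.
R1C1 = 11 − 6 = 5 completes the 11 across.
R4C1 = 21 − 15 = 6 completes the 21 down.
R4C2 = 14 − 6 = 8 completes the 14 across.

7 9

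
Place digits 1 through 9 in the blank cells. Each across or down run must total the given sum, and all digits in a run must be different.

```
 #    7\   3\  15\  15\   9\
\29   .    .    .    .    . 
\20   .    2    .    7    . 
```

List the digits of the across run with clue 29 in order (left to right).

3 in 2 cells must be {1,2}.
R1C2 = 3 − 2 = 1 completes the 3 down.
R1C4 = 15 − 7 = 8 completes the 15 down.
Given what's placed, R2C3 must be 6 to fit the 20 across and 15 down.
R1C3 = 15 − 6 = 9 completes the 15 down.
No cell is forced outright now. R2C1 can only be 1 or 4 (the digits allowed by both its 20 across and its 7 down). If R2C1 = 4: then R1C1 would have to be in {4,5,6,7} for the 29 across but in {3} for the 7 down — contradiction. So R2C1 = 1.
R1C1 = 7 − 1 = 6 completes the 7 down.
R1C5 = 29 − 24 = 5 completes the 29 across.

6 1 9 8 5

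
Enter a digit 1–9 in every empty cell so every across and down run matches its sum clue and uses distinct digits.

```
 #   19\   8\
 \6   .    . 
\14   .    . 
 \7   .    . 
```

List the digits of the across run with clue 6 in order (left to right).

4 2

The 14 across and the 8 down share only 5, so R2C2 = 5.
R2C1 = 14 − 5 = 9 completes the 14 across.
Nothing is forced directly, so branch on R1C1, whose candidates are 2 or 4. If R1C1 = 2: then R1C2 would have to be in {4} for the 6 across but in {1,2} for the 8 down — contradiction. So R1C1 = 4.
R1C2 = 6 − 4 = 2 completes the 6 across.
R3C1 = 19 − 13 = 6 completes the 19 down.
R3C2 = 7 − 6 = 1 completes the 7 across.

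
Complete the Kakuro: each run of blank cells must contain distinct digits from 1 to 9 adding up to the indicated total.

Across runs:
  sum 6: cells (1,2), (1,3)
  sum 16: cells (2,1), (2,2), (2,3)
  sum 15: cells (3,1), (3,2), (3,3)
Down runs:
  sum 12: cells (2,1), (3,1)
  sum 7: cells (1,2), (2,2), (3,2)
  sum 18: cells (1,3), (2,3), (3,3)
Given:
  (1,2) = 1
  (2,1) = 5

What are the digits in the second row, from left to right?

7 in 3 cells must be {1,2,4}.
(1,3) = 6 − 1 = 5 completes the 6 across.
(3,1) = 12 − 5 = 7 completes the 12 down.
(3,2) = 2: the only remaining digit allowed by both the 15 across and the 7 down.
(3,3) = 15 − 9 = 6 completes the 15 across.
(2,2) = 7 − 3 = 4 completes the 7 down.
(2,3) = 16 − 9 = 7 completes the 16 across.

5 4 7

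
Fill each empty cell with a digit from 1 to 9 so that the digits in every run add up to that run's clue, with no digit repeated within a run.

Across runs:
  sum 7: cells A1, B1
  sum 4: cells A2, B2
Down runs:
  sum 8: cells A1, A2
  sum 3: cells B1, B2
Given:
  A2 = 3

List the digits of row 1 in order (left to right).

4 in 2 cells must be {1,3}; 3 in 2 cells must be {1,2}.
A1 = 8 − 3 = 5 completes the 8 down.
B1 = 7 − 5 = 2 completes the 7 across.
B2 = 4 − 3 = 1 completes the 4 across.

5 2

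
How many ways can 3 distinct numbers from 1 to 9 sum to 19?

5

3 distinct digits from 1–9 sum between 6 and 24.
Enumerating: {2,8,9}, {3,7,9}, {4,6,9}, {4,7,8}, {5,6,8}.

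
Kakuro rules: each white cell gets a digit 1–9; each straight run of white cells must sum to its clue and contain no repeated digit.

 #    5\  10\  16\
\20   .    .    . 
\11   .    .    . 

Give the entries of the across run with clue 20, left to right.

4 7 9

16 in 2 cells must be {7,9}.
The 11 across and the 16 down share only 7, so R2C3 = 7.
R1C3 = 16 − 7 = 9 completes the 16 down.
Nothing is forced directly, so branch on R2C1, whose candidates are 1 or 3. If R2C1 = 3: then R1C1 would have to be in {3,4,5,6,7,8} for the 20 across but in {2} for the 5 down — contradiction. So R2C1 = 1.
R1C1 = 5 − 1 = 4 completes the 5 down.
R1C2 = 20 − 13 = 7 completes the 20 across.
R2C2 = 11 − 8 = 3 completes the 11 across.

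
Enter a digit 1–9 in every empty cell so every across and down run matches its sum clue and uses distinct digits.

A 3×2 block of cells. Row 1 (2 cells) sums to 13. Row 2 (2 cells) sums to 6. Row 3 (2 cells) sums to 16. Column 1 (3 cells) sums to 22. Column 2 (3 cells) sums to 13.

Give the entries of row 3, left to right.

9 7

16 in 2 cells must be {7,9}.
The 6 across and the 22 down share only 5, so (2,1) = 5.
(2,2) = 6 − 5 = 1 completes the 6 across.
Given what's placed, (3,1) must be 9 to fit the 16 across and 22 down.
(3,2) = 16 − 9 = 7 completes the 16 across.
(1,1) = 22 − 14 = 8 completes the 22 down.
(1,2) = 13 − 8 = 5 completes the 13 across.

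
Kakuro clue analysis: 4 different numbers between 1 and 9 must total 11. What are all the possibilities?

{1,2,3,5}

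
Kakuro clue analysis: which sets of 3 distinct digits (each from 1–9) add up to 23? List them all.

{6,8,9}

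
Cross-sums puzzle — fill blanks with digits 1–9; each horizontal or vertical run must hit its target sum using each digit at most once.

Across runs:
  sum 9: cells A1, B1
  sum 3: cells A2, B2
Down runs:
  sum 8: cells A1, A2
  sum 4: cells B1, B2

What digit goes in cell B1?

3 in 2 cells must be {1,2}; 4 in 2 cells must be {1,3}.
The 3 across and the 4 down share only 1, so B2 = 1.
B1 = 4 − 1 = 3 completes the 4 down.
A2 = 3 − 1 = 2 completes the 3 across.
A1 = 9 − 3 = 6 completes the 9 across.

3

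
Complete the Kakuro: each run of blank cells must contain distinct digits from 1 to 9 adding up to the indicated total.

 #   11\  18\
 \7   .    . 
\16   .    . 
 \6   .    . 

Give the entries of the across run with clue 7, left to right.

3 4

16 in 2 cells must be {7,9}.
The 16 across and the 11 down share only 7, so R2C1 = 7.
R2C2 = 16 − 7 = 9 completes the 16 across.
Given what's placed, R3C1 must be 1 to fit the 6 across and 11 down.
R3C2 = 6 − 1 = 5 completes the 6 across.
R1C1 = 11 − 8 = 3 completes the 11 down.
R1C2 = 7 − 3 = 4 completes the 7 across.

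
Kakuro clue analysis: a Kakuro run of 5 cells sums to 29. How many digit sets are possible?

5 distinct digits from 1–9 sum between 15 and 35.

8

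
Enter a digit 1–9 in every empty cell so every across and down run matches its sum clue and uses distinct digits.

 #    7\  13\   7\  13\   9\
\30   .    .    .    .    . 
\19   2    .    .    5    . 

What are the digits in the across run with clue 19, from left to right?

R1C1 = 7 − 2 = 5 completes the 7 down.
R1C4 = 13 − 5 = 8 completes the 13 down.
No cell is forced outright now. R2C3 can only be 1 or 3 or 4 (the digits allowed by both its 19 across and its 7 down). If R2C3 = 3: that forces R1C3 = 4, R2C2 = 8, R2C5 = 1, after which R1C2 would have to be in {6,7} for the 30 across but in {5} for the 13 down — contradiction. If R2C3 = 4: then R1C3 would have to be in {1,2,4,6,7,9} for the 30 across but in {3} for the 7 down — contradiction. So R2C3 = 1.
R1C3 = 7 − 1 = 6 completes the 7 down.
Nothing is forced directly, so branch on R2C2, whose candidates are 4 or 7 or 8. If R2C2 = 7: then R1C2 would have to be in {2,4,7,9} for the 30 across but in {6} for the 13 down — contradiction. If R2C2 = 8: then R1C2 would have to be in {2,4,7,9} for the 30 across but in {5} for the 13 down — contradiction. So R2C2 = 4.
R1C2 = 13 − 4 = 9 completes the 13 down.
R1C5 = 30 − 28 = 2 completes the 30 across.
R2C5 = 19 − 12 = 7 completes the 19 across.

2 4 1 5 7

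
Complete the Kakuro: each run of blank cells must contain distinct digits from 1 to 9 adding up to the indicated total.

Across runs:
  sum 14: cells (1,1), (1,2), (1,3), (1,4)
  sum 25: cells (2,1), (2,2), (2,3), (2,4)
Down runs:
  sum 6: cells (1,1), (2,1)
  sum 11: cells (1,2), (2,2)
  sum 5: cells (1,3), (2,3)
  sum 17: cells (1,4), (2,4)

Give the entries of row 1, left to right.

17 in 2 cells must be {8,9}.
Only 8 fits (1,4) under both its across sum 14 and down sum 17.
(2,4) = 17 − 8 = 9 completes the 17 down.
Nothing is forced directly, so branch on (1,1), whose candidates are 1 or 2. If (1,1) = 2: that forces (1,2) = 3, (1,3) = 1, (2,1) = 4, after which (2,2) would have to be in {5,7} for the 25 across but in {8} for the 11 down — contradiction. So (1,1) = 1.
(2,1) = 6 − 1 = 5 completes the 6 down.
No cell is forced outright now. (2,3) can only be 3 or 4 (the digits allowed by both its 25 across and its 5 down). If (2,3) = 4: then (1,3) would have to be in {2,3} for the 14 across but in {1} for the 5 down — contradiction. So (2,3) = 3.
(1,3) = 5 − 3 = 2 completes the 5 down.
(2,2) = 25 − 17 = 8 completes the 25 across.
(1,2) = 14 − 11 = 3 completes the 14 across.

1 3 2 8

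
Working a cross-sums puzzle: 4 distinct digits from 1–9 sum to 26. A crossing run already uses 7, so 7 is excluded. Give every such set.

4 distinct digits from 1–9 sum between 10 and 30.
Dropping sets that contain 7.

{3,6,8,9}; {4,5,8,9}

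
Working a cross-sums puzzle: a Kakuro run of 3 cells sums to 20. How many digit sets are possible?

4

3 distinct digits from 1–9 sum between 6 and 24.
Enumerating: {3,8,9}, {4,7,9}, {5,6,9}, {5,7,8}.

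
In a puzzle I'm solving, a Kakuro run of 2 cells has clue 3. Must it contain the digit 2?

Yes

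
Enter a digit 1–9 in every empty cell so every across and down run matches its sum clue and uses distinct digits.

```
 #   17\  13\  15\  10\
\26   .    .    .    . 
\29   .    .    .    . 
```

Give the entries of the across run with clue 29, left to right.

29 in 4 cells must be {5,7,8,9}; 17 in 2 cells must be {8,9}.
Nothing is forced directly, so branch on R2C4, whose candidates are 7 or 8 or 9. If R2C4 = 8: that forces R1C4 = 2, R2C1 = 9, R2C3 = 7, R1C1 = 8, after which R1C3 would have to be in {7,9} for the 26 across but in {8} for the 15 down — contradiction. If R2C4 = 9: then R1C4 would have to be in {2,3,4,5,6,7,8,9} for the 26 across but in {1} for the 10 down — contradiction. So R2C4 = 7.
R1C4 = 10 − 7 = 3 completes the 10 down.
Nothing is forced directly, so branch on R2C3, whose candidates are 8 or 9. If R2C3 = 8: then R1C3 would have to be in {6,8,9} for the 26 across but in {7} for the 15 down — contradiction. So R2C3 = 9.
R1C3 = 15 − 9 = 6 completes the 15 down.
R2C1 = 8: the only remaining digit allowed by both the 29 across and the 17 down.
R2C2 = 29 − 24 = 5 completes the 29 across.

8 5 9 7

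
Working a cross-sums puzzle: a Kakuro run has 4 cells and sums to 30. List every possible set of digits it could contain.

{6,7,8,9}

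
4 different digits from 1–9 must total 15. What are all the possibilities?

4 distinct digits from 1–9 sum between 10 and 30.

{1,2,3,9}; {1,2,4,8}; {1,2,5,7}; {1,3,4,7}; {1,3,5,6}; {2,3,4,6}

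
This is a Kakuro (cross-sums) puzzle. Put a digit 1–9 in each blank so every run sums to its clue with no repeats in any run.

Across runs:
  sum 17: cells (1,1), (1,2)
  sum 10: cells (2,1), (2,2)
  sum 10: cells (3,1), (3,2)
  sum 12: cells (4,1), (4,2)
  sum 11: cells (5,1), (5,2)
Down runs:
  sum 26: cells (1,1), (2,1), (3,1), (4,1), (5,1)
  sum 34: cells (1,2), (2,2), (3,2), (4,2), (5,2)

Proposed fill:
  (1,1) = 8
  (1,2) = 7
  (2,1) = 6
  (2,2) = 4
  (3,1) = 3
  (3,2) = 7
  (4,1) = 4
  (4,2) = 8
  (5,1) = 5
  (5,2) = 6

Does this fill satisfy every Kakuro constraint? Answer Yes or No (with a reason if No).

No — the across run (1,1)–(1,2) sums to 15, not 17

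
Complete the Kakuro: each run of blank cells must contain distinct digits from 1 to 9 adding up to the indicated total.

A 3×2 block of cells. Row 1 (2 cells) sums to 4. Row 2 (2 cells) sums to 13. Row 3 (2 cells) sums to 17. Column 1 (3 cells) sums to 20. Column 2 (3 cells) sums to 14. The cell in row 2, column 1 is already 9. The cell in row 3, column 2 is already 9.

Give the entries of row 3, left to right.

8, 9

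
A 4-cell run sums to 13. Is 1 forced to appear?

Yes

Every partition of 13 into 4 distinct digits includes 1: {1,2,3,7}, {1,2,4,6}, {1,3,4,5}.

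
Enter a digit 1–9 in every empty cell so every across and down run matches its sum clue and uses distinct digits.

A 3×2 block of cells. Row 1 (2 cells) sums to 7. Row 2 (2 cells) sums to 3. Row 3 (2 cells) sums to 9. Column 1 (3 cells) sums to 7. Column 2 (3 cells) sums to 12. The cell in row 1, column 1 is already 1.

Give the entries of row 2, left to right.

3 in 2 cells must be {1,2}; 7 in 3 cells must be {1,2,4}.
(1,2) = 7 − 1 = 6 completes the 7 across.
Given what's placed, (2,1) must be 2 to fit the 3 across and 7 down.
(2,2) = 3 − 2 = 1 completes the 3 across.
(3,1) = 7 − 3 = 4 completes the 7 down.
(3,2) = 9 − 4 = 5 completes the 9 across.

2 1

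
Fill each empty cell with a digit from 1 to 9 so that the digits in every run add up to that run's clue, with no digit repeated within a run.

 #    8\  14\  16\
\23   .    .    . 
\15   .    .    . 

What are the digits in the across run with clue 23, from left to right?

6 8 9

23 in 3 cells must be {6,8,9}; 16 in 2 cells must be {7,9}.
The 23 across and the 8 down share only 6, so R1C1 = 6.
Given what's placed, R1C3 must be 9 to fit the 23 across and 16 down.
R2C1 = 8 − 6 = 2 completes the 8 down.
R2C3 = 16 − 9 = 7 completes the 16 down.
R1C2 = 23 − 15 = 8 completes the 23 across.
R2C2 = 15 − 9 = 6 completes the 15 across.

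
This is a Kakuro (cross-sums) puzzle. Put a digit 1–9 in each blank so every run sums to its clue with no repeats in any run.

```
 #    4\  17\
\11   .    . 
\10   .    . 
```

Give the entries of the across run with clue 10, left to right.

1 9

4 in 2 cells must be {1,3}; 17 in 2 cells must be {8,9}.
The 11 across and the 4 down share only 3, so R1C1 = 3.
R1C2 = 11 − 3 = 8 completes the 11 across.
R2C1 = 4 − 3 = 1 completes the 4 down.
R2C2 = 10 − 1 = 9 completes the 10 across.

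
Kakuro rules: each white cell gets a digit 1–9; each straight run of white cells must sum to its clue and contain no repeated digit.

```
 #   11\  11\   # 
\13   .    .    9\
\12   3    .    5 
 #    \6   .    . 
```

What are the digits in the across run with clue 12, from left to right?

R1C1 = 11 − 3 = 8 completes the 11 down.
R1C2 = 13 − 8 = 5 completes the 13 across.
R2C2 = 12 − 8 = 4 completes the 12 across.
R3C2 = 11 − 9 = 2 completes the 11 down.
R3C3 = 6 − 2 = 4 completes the 6 across.

3 4 5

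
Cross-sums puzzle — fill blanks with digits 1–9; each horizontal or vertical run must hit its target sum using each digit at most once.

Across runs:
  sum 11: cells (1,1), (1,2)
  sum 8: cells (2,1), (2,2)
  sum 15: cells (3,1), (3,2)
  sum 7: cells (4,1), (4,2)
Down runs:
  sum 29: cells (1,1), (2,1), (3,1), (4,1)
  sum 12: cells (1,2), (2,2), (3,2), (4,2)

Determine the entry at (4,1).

29 in 4 cells must be {5,7,8,9}.
Only 6 fits (3,2) under both its across sum 15 and down sum 12.
The 7 across and the 29 down share only 5, so (4,1) = 5.

5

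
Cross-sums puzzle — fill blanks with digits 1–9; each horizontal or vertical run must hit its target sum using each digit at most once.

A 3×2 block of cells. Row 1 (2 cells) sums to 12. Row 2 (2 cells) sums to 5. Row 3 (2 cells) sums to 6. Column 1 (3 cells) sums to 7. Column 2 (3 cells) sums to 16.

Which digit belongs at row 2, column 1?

7 in 3 cells must be {1,2,4}.
The 12 across and the 7 down share only 4, so (1,1) = 4.
(1,2) = 12 − 4 = 8 completes the 12 across.
Nothing is forced directly, so branch on (2,1), whose candidates are 1 or 2. If (2,1) = 1: then (2,2) would have to be in {4} for the 5 across but in {1,2,3,5,6,7} for the 16 down — contradiction. So (2,1) = 2.
(2,2) = 5 − 2 = 3 completes the 5 across.
(3,1) = 7 − 6 = 1 completes the 7 down.
(3,2) = 6 − 1 = 5 completes the 6 across.

2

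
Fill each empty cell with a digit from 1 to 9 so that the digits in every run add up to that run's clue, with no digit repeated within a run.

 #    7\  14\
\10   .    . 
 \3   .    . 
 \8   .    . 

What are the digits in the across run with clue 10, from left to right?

4 6

3 in 2 cells must be {1,2}; 7 in 3 cells must be {1,2,4}.
Nothing is forced directly, so branch on R2C1, whose candidates are 1 or 2. If R2C1 = 1: that forces R2C2 = 2, R3C1 = 2, after which R3C2 would have to be in {6} for the 8 across but in {3,4,5,7,8,9} for the 14 down — contradiction. So R2C1 = 2.
R2C2 = 3 − 2 = 1 completes the 3 across.
Given what's placed, R3C1 must be 1 to fit the 8 across and 7 down.
R3C2 = 8 − 1 = 7 completes the 8 across.
R1C1 = 7 − 3 = 4 completes the 7 down.
R1C2 = 10 − 4 = 6 completes the 10 across.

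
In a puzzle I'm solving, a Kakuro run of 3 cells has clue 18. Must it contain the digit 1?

No

Counterexample: {2,7,9} sums to 18 without using 1.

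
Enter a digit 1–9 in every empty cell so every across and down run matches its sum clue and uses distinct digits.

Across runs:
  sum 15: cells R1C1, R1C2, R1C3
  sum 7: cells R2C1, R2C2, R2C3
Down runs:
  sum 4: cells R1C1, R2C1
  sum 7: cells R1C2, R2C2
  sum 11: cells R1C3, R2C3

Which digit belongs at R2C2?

7 in 3 cells must be {1,2,4}; 4 in 2 cells must be {1,3}.
The 7 across and the 4 down share only 1, so R2C1 = 1.
R1C1 = 4 − 1 = 3 completes the 4 down.
Nothing is forced directly, so branch on R2C2, whose candidates are 2 or 4. If R2C2 = 4: then R1C2 would have to be in {4,5,7,8} for the 15 across but in {3} for the 7 down — contradiction. So R2C2 = 2.
R1C2 = 7 − 2 = 5 completes the 7 down.
R1C3 = 15 − 8 = 7 completes the 15 across.
R2C3 = 7 − 3 = 4 completes the 7 across.

2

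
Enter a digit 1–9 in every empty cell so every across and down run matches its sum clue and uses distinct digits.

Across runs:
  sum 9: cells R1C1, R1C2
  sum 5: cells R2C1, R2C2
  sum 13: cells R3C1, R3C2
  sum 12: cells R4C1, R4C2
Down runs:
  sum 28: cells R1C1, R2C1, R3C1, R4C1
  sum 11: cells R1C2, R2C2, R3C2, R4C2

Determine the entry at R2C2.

1

11 in 4 cells must be {1,2,3,5}.
Only 4 fits R2C1 under both its across sum 5 and down sum 28.
R2C2 = 5 − 4 = 1 completes the 5 across.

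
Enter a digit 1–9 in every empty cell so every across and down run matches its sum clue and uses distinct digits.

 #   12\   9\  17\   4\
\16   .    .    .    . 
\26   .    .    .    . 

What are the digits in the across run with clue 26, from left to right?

17 in 2 cells must be {8,9}; 4 in 2 cells must be {1,3}.
Only 3 fits R2C4 under both its across sum 26 and down sum 4.
R1C4 = 4 − 3 = 1 completes the 4 down.
Nothing is forced directly, so branch on R2C2, whose candidates are 6 or 8. If R2C2 = 8: then R1C2 would have to be in {2,3,4,5,6,7,8,9} for the 16 across but in {1} for the 9 down — contradiction. So R2C2 = 6.
R1C2 = 9 − 6 = 3 completes the 9 down.
R1C3 = 8: the only remaining digit allowed by both the 16 across and the 17 down.
R2C3 = 17 − 8 = 9 completes the 17 down.
R1C1 = 16 − 12 = 4 completes the 16 across.
R2C1 = 26 − 18 = 8 completes the 26 across.

8 6 9 3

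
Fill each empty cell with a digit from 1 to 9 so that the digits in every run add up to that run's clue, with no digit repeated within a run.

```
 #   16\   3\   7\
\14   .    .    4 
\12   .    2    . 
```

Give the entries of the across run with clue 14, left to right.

9 1 4

16 in 2 cells must be {7,9}; 3 in 2 cells must be {1,2}.
R1C2 = 3 − 2 = 1 completes the 3 down.
R2C3 = 7 − 4 = 3 completes the 7 down.
R1C1 = 14 − 5 = 9 completes the 14 across.
R2C1 = 12 − 5 = 7 completes the 12 across.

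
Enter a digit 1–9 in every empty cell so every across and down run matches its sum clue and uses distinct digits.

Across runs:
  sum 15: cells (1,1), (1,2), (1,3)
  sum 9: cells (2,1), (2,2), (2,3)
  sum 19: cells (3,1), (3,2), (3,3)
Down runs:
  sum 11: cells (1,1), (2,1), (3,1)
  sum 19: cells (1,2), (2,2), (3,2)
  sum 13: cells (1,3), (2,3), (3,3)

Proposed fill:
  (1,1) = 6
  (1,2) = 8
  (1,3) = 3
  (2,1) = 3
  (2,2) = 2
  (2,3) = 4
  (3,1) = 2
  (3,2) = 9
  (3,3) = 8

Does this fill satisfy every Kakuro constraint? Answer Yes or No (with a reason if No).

No — the down run (1,3)–(3,3) sums to 15, not 13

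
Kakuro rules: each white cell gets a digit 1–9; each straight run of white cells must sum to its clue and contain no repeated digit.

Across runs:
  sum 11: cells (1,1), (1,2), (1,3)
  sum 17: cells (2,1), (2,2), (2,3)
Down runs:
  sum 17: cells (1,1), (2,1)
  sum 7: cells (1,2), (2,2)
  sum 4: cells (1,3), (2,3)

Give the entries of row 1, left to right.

17 in 2 cells must be {8,9}; 4 in 2 cells must be {1,3}.
The 11 across and the 17 down share only 8, so (1,1) = 8.
Given what's placed, (1,3) must be 1 to fit the 11 across and 4 down.
(2,1) = 17 − 8 = 9 completes the 17 down.
(2,3) = 4 − 1 = 3 completes the 4 down.
(1,2) = 11 − 9 = 2 completes the 11 across.
(2,2) = 17 − 12 = 5 completes the 17 across.

8, 2, 1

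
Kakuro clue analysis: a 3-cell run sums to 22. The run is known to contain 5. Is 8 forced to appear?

Yes

The only way to make 22 from 3 distinct digits under that restriction is {5,8,9}, which contains 8.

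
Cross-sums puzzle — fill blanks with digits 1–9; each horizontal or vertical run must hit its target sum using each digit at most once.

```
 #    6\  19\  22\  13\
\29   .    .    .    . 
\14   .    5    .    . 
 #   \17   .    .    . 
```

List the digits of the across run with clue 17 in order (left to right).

29 in 4 cells must be {5,7,8,9}.
R1C1 = 5: only digit in both the 29-across and 6-down candidate sets.
Given what's placed, R1C2 must be 8 to fit the 29 across and 19 down.
R2C1 = 6 − 5 = 1 completes the 6 down.
Given what's placed, R2C3 must be 6 to fit the 14 across and 22 down.
R2C4 = 14 − 12 = 2 completes the 14 across.
R3C2 = 19 − 13 = 6 completes the 19 down.
R1C4 = 7: the only remaining digit allowed by both the 29 across and the 13 down.
R3C4 = 13 − 9 = 4 completes the 13 down.
R1C3 = 29 − 20 = 9 completes the 29 across.
R3C3 = 17 − 10 = 7 completes the 17 across.

6 7 4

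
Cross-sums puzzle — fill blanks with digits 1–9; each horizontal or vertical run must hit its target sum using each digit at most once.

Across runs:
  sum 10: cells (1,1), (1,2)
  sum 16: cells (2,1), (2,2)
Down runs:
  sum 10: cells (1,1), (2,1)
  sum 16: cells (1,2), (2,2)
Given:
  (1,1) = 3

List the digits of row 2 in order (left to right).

7, 9

16 in 2 cells must be {7,9}.
(1,2) = 10 − 3 = 7 completes the 10 across.
(2,1) = 10 − 3 = 7 completes the 10 down.
(2,2) = 16 − 7 = 9 completes the 16 across.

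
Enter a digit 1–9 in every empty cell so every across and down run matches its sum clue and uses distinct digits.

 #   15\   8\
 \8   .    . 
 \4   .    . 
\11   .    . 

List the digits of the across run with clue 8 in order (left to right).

4 in 2 cells must be {1,3}.
Nothing is forced directly, so branch on R2C1, whose candidates are 1 or 3. If R2C1 = 1: that forces R2C2 = 3, R3C2 = 4, R1C2 = 1, after which R3C1 would have to be in {7} for the 11 across but in {5,6,8,9} for the 15 down — contradiction. So R2C1 = 3.
R2C2 = 4 − 3 = 1 completes the 4 across.
Nothing is forced directly, so branch on R1C1, whose candidates are 5 or 7. If R1C1 = 7: then R1C2 would have to be in {1} for the 8 across but in {2,3,4,5} for the 8 down — contradiction. So R1C1 = 5.
R1C2 = 8 − 5 = 3 completes the 8 across.
R3C1 = 15 − 8 = 7 completes the 15 down.
R3C2 = 11 − 7 = 4 completes the 11 across.

5, 3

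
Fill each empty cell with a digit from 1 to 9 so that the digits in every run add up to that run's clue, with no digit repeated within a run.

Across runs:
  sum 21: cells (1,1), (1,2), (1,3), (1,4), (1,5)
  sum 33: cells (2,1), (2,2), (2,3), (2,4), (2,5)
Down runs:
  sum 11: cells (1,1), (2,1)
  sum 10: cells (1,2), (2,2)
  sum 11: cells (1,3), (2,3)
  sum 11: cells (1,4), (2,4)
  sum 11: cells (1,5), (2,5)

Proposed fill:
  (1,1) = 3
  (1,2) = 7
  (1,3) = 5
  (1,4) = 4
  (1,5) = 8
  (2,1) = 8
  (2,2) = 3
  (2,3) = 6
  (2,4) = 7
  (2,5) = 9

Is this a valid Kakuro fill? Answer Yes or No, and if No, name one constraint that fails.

No — the across run (1,1)–(1,5) sums to 27, not 21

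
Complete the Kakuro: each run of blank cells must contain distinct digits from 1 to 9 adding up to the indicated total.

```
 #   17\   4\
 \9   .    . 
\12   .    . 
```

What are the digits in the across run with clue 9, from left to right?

8, 1

17 in 2 cells must be {8,9}; 4 in 2 cells must be {1,3}.
The 9 across and the 17 down share only 8, so R1C1 = 8.
R1C2 = 9 − 8 = 1 completes the 9 across.
R2C1 = 17 − 8 = 9 completes the 17 down.
R2C2 = 12 − 9 = 3 completes the 12 across.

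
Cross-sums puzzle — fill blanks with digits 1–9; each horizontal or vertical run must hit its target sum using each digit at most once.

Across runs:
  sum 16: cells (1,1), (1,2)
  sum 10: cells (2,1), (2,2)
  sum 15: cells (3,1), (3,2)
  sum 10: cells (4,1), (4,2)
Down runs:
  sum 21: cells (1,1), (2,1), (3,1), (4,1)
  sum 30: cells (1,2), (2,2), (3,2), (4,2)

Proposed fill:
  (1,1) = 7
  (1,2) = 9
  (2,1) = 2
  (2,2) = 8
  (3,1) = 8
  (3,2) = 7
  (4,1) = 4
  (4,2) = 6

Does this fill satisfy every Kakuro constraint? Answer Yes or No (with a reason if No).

Across: 7+9=16; 2+8=10; 8+7=15; 4+6=10. Down: 7+2+8+4=21; 9+8+7+6=30. No digit repeats within any run.

Yes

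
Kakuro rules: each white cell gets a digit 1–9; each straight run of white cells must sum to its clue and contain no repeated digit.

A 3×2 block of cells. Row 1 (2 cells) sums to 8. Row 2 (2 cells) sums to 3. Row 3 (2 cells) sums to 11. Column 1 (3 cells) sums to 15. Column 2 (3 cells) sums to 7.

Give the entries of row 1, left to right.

3 in 2 cells must be {1,2}; 7 in 3 cells must be {1,2,4}.
Nothing is forced directly, so branch on (3,2), whose candidates are 2 or 4. If (3,2) = 2: that forces (1,2) = 1, after which (2,2) would have to be in {1,2} for the 3 across but in {4} for the 7 down — contradiction. So (3,2) = 4.
(3,1) = 11 − 4 = 7 completes the 11 across.
Given what's placed, (2,1) must be 2 to fit the 3 across and 15 down.
(2,2) = 3 − 2 = 1 completes the 3 across.
(1,1) = 15 − 9 = 6 completes the 15 down.
(1,2) = 8 − 6 = 2 completes the 8 across.

6, 2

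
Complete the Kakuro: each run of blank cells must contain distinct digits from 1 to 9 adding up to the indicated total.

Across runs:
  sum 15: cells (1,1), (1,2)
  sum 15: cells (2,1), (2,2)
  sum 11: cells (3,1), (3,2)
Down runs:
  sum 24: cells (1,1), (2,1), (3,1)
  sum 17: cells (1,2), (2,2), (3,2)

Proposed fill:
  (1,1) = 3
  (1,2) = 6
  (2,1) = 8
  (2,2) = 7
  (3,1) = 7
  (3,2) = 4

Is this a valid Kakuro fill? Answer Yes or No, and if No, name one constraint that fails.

No — the down run (1,1)–(3,1) sums to 18, not 24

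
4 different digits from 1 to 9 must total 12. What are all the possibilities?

{1,2,3,6}; {1,2,4,5}

4 distinct digits from 1–9 sum between 10 and 30.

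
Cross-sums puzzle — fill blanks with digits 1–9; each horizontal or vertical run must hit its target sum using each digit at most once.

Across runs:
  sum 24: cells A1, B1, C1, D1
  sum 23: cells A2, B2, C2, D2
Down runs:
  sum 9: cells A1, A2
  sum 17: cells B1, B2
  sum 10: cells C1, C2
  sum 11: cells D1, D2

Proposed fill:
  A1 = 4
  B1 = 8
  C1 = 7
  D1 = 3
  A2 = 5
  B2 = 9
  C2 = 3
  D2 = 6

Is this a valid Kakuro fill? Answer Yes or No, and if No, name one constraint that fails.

No — the across run A1–D1 sums to 22, not 24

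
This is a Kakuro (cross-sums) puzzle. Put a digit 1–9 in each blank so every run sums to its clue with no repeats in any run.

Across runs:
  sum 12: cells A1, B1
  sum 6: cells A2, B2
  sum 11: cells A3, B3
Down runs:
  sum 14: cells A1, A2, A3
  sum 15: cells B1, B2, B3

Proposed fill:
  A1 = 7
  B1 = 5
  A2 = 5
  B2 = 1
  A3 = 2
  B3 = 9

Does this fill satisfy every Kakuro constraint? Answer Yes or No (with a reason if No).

Yes

Across: 7+5=12; 5+1=6; 2+9=11. Down: 7+5+2=14; 5+1+9=15. No digit repeats within any run.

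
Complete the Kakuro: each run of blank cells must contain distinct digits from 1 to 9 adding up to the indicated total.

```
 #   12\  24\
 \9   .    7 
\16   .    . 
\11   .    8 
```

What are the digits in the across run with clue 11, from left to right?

3 8

16 in 2 cells must be {7,9}; 24 in 3 cells must be {7,8,9}.
R1C1 = 9 − 7 = 2 completes the 9 across.
R2C2 = 24 − 15 = 9 completes the 24 down.
R3C1 = 11 − 8 = 3 completes the 11 across.
R2C1 = 16 − 9 = 7 completes the 16 across.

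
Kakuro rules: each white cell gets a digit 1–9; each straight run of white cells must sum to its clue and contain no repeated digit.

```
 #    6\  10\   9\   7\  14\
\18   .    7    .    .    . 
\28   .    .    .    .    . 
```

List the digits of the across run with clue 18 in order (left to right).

R1C5 = 5: the only remaining digit allowed by both the 18 across and the 14 down.
R2C2 = 10 − 7 = 3 completes the 10 down.
R2C5 = 14 − 5 = 9 completes the 14 down.
Nothing is forced directly, so branch on R1C1, whose candidates are 1 or 2. If R1C1 = 2: that forces R2C1 = 4, R2C4 = 5, after which R1C4 would have to be in {1,3} for the 18 across but in {2} for the 7 down — contradiction. So R1C1 = 1.
R2C1 = 6 − 1 = 5 completes the 6 down.
R2C4 = 4: the only remaining digit allowed by both the 28 across and the 7 down.
R1C4 = 7 − 4 = 3 completes the 7 down.
R2C3 = 28 − 21 = 7 completes the 28 across.
R1C3 = 18 − 16 = 2 completes the 18 across.

1 7 2 3 5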